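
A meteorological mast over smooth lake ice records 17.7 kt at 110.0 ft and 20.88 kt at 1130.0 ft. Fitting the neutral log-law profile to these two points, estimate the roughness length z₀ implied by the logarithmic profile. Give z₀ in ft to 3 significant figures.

z₀ ≈ 0.000257 ft

Log law: V(z) ∝ ln(z/z₀). With r = V₁/V₂ = 17.7/20.88 = 0.84770,
r · ln(z₂/z₀) = ln(z₁/z₀) ⇒ ln z₀ = (ln z₁ − r·ln z₂)/(1 − r)
ln z₀ = (4.70048 − 0.84770×7.02997) / 0.15230 = -8.2656
z₀ = exp(-8.2656) = 0.0002572 ft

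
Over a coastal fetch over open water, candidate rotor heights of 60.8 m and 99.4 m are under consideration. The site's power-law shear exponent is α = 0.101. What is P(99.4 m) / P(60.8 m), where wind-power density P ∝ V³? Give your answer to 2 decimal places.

1.16

Speed ratio: V_B/V_A = (z_B/z_A)^α = (99.4/60.8)^0.101 = (1.6349)^0.101 = 1.05090
Power-density ratio: P_B/P_A = (V_B/V_A)³ = (1.05090)³ = 1.16061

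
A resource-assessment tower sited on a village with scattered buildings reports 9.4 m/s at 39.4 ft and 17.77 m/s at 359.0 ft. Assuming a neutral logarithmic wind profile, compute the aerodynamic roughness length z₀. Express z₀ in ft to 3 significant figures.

Log law: V(z) ∝ ln(z/z₀). With r = V₁/V₂ = 9.4/17.77 = 0.52898,
r · ln(z₂/z₀) = ln(z₁/z₀) ⇒ ln z₀ = (ln z₁ − r·ln z₂)/(1 − r)
ln z₀ = (3.67377 − 0.52898×5.88332) / 0.47102 = 1.1923
z₀ = exp(1.1923) = 3.295 ft

z₀ ≈ 3.29 ft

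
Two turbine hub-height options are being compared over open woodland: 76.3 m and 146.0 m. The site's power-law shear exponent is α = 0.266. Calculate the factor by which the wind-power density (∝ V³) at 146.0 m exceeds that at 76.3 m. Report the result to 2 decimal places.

1.68

Speed ratio: V_B/V_A = (z_B/z_A)^α = (146.0/76.3)^0.266 = (1.9135)^0.266 = 1.18841
Power-density ratio: P_B/P_A = (V_B/V_A)³ = (1.18841)³ = 1.67841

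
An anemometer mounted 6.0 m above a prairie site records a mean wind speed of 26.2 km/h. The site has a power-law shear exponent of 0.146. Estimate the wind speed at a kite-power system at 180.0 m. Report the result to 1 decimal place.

Power-law profile: V₂ = V₁ · (z₂/z₁)^α
V₂ = 26.2 × (180.0/6.0)^0.146 = 26.2 × (30.0000)^0.146
    = 26.2 × 1.6431 = 43.0488 km/h

43.0 km/h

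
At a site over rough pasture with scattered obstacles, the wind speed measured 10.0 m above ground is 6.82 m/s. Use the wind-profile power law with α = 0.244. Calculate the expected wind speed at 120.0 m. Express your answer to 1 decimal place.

Power-law profile: V₂ = V₁ · (z₂/z₁)^α
V₂ = 6.82 × (120.0/10.0)^0.244 = 6.82 × (12.0000)^0.244
    = 6.82 × 1.8337 = 12.5056 m/s

12.5 m/s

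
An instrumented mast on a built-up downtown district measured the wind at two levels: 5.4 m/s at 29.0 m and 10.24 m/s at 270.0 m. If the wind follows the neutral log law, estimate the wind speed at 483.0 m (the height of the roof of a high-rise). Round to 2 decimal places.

11.50 m/s

Log law: V ∝ ln(z/z₀). From the pair, with r = V₁/V₂ = 0.52734,
ln z₀ = (ln z₁ − r·ln z₂)/(1 − r) = (3.3673 − 0.52734×5.5984)/0.47266 = 0.8780 → z₀ = 2.406 m
V₃ = V₁ · ln(z₃/z₀)/ln(z₁/z₀) = 5.4 × 5.3020/2.4893 = 11.5017 m/s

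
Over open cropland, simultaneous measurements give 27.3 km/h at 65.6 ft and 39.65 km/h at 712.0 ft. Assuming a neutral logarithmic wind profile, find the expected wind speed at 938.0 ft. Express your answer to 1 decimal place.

41.1 km/h

Log law: V ∝ ln(z/z₀). From the pair, with r = V₁/V₂ = 0.68852,
ln z₀ = (ln z₁ − r·ln z₂)/(1 − r) = (4.1836 − 0.68852×6.5681)/0.31148 = -1.0874 → z₀ = 0.3371 ft
V₃ = V₁ · ln(z₃/z₀)/ln(z₁/z₀) = 27.3 × 7.9312/5.2710 = 41.0778 km/h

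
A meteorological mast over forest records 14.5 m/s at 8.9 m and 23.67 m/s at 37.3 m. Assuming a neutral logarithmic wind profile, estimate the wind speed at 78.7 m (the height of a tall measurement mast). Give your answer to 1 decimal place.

28.4 m/s

Log law: V ∝ ln(z/z₀). From the pair, with r = V₁/V₂ = 0.61259,
ln z₀ = (ln z₁ − r·ln z₂)/(1 − r) = (2.1861 − 0.61259×3.6190)/0.38741 = -0.0798 → z₀ = 0.9233 m
V₃ = V₁ · ln(z₃/z₀)/ln(z₁/z₀) = 14.5 × 4.4454/2.2658 = 28.4481 m/s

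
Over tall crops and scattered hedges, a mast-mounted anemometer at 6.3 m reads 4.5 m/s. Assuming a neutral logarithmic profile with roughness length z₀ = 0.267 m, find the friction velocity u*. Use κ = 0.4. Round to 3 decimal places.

u* ≈ 0.569 m/s

Log law: V(z) = (u*/κ) · ln(z/z₀) ⇒ u* = κ · V / ln(z/z₀)
u* = 0.4 × 4.5 / ln(6.3/0.267) = 0.4 × 4.5 / 3.1611
   = 1.8000 / 3.1611 = 0.5694 m/s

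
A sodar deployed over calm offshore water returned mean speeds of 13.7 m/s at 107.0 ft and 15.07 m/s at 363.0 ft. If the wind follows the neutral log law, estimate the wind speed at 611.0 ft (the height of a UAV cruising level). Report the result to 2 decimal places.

Log law: V ∝ ln(z/z₀). From the pair, with r = V₁/V₂ = 0.90909,
ln z₀ = (ln z₁ − r·ln z₂)/(1 − r) = (4.6728 − 0.90909×5.8944)/0.09091 = -7.5429 → z₀ = 0.0005299 ft
V₃ = V₁ · ln(z₃/z₀)/ln(z₁/z₀) = 13.7 × 13.9580/12.2157 = 15.6540 m/s

15.65 m/s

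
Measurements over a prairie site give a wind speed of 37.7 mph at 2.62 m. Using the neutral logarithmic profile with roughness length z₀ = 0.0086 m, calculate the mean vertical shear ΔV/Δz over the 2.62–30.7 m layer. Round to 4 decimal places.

0.5777 mph/m

Log law: V₂ = V₁ · ln(z₂/z₀)/ln(z₁/z₀) = 37.7 × 8.1803/5.7192 = 53.9232 mph
ΔV/Δz = (53.9232 − 37.7)/(30.7 − 2.62) = 16.2232/28.0800 = 0.57775 mph/m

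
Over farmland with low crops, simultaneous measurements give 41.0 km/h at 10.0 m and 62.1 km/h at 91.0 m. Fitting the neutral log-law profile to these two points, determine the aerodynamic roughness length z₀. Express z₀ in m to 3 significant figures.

Log law: V(z) ∝ ln(z/z₀). With r = V₁/V₂ = 41.0/62.1 = 0.66023,
r · ln(z₂/z₀) = ln(z₁/z₀) ⇒ ln z₀ = (ln z₁ − r·ln z₂)/(1 − r)
ln z₀ = (2.30259 − 0.66023×4.51086) / 0.33977 = -1.9884
z₀ = exp(-1.9884) = 0.1369 m

z₀ ≈ 0.137 m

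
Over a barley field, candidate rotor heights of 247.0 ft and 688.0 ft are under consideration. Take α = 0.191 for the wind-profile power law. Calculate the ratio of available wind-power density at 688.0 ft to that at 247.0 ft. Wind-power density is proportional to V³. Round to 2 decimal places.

1.80

Speed ratio: V_B/V_A = (z_B/z_A)^α = (688.0/247.0)^0.191 = (2.7854)^0.191 = 1.21611
Power-density ratio: P_B/P_A = (V_B/V_A)³ = (1.21611)³ = 1.79855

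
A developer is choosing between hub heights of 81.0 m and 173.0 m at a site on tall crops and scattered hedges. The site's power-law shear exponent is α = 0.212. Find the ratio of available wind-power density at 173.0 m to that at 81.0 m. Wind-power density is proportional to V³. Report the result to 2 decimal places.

Speed ratio: V_B/V_A = (z_B/z_A)^α = (173.0/81.0)^0.212 = (2.1358)^0.212 = 1.17454
Power-density ratio: P_B/P_A = (V_B/V_A)³ = (1.17454)³ = 1.62032

1.62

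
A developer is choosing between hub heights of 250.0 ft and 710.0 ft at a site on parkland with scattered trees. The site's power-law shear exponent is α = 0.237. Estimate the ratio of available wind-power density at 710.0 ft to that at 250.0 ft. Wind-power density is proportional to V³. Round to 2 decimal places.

Speed ratio: V_B/V_A = (z_B/z_A)^α = (710.0/250.0)^0.237 = (2.8400)^0.237 = 1.28067
Power-density ratio: P_B/P_A = (V_B/V_A)³ = (1.28067)³ = 2.10044

2.10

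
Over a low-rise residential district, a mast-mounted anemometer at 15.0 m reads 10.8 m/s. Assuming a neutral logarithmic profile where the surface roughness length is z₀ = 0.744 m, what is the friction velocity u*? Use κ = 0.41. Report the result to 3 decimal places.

Log law: V(z) = (u*/κ) · ln(z/z₀) ⇒ u* = κ · V / ln(z/z₀)
u* = 0.41 × 10.8 / ln(15.0/0.744) = 0.41 × 10.8 / 3.0038
   = 4.4280 / 3.0038 = 1.4742 m/s

u* ≈ 1.474 m/s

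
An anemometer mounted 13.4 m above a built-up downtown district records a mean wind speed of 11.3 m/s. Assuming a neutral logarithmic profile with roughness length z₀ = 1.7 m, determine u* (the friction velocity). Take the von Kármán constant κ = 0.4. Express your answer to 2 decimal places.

u* ≈ 2.19 m/s

Log law: V(z) = (u*/κ) · ln(z/z₀) ⇒ u* = κ · V / ln(z/z₀)
u* = 0.4 × 11.3 / ln(13.4/1.7) = 0.4 × 11.3 / 2.0646
   = 4.5200 / 2.0646 = 2.1893 m/s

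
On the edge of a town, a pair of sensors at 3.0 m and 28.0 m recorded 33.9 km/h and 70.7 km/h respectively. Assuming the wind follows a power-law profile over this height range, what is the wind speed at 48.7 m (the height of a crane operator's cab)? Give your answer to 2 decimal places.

First find α: α = ln(V₂/V₁)/ln(z₂/z₁) = ln(70.7/33.9)/ln(28.0/3.0) = 0.73503/2.23359 = 0.3291
Extrapolate from 28.0 m to 48.7 m: V₃ = 70.7 × (48.7/28.0)^0.3291 = 70.7 × 1.1998 = 84.8244 km/h

84.82 km/h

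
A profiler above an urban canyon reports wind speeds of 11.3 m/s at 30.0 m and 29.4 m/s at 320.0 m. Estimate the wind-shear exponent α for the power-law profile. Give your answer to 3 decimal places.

α ≈ 0.404

Power law: V₂/V₁ = (z₂/z₁)^α ⇒ α = ln(V₂/V₁) / ln(z₂/z₁)
α = ln(29.4/11.3) / ln(320.0/30.0) = ln(2.6018) / ln(10.6667)
  = 0.95619 / 2.36712 = 0.40395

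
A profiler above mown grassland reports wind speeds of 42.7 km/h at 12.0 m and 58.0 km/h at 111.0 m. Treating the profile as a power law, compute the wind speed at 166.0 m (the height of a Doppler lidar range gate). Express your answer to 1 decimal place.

First find α: α = ln(V₂/V₁)/ln(z₂/z₁) = ln(58.0/42.7)/ln(111.0/12.0) = 0.30624/2.22462 = 0.1377
Extrapolate from 111.0 m to 166.0 m: V₃ = 58.0 × (166.0/111.0)^0.1377 = 58.0 × 1.0570 = 61.3040 km/h

61.3 km/h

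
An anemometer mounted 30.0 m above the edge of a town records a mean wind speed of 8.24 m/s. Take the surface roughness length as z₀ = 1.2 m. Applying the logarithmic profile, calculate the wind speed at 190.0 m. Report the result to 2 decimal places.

Log law: V(z) ∝ ln(z/z₀), so V₂/V₁ = ln(z₂/z₀) / ln(z₁/z₀).
ln(190.0/1.2) = 5.0647, ln(30.0/1.2) = 3.2189
V₂ = 8.24 × 5.0647/3.2189 = 8.24 × 1.5734 = 12.9651 m/s

12.97 m/s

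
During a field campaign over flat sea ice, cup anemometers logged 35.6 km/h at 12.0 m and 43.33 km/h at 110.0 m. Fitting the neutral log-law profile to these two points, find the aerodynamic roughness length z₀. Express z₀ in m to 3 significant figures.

Log law: V(z) ∝ ln(z/z₀). With r = V₁/V₂ = 35.6/43.33 = 0.82160,
r · ln(z₂/z₀) = ln(z₁/z₀) ⇒ ln z₀ = (ln z₁ − r·ln z₂)/(1 − r)
ln z₀ = (2.48491 − 0.82160×4.70048) / 0.17840 = -7.7188
z₀ = exp(-7.7188) = 0.0004444 m

z₀ ≈ 0.000444 m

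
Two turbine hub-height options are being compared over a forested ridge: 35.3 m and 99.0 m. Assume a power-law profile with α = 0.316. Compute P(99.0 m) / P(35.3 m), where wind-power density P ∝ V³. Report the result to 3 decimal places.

Speed ratio: V_B/V_A = (z_B/z_A)^α = (99.0/35.3)^0.316 = (2.8045)^0.316 = 1.38524
Power-density ratio: P_B/P_A = (V_B/V_A)³ = (1.38524)³ = 2.65810

2.658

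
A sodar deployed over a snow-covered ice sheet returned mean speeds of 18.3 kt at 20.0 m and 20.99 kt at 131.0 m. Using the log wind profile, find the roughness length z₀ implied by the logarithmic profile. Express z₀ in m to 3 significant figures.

Log law: V(z) ∝ ln(z/z₀). With r = V₁/V₂ = 18.3/20.99 = 0.87184,
r · ln(z₂/z₀) = ln(z₁/z₀) ⇒ ln z₀ = (ln z₁ − r·ln z₂)/(1 − r)
ln z₀ = (2.99573 − 0.87184×4.87520) / 0.12816 = -9.7902
z₀ = exp(-9.7902) = 0.00005600 m

z₀ ≈ 0.0000560 m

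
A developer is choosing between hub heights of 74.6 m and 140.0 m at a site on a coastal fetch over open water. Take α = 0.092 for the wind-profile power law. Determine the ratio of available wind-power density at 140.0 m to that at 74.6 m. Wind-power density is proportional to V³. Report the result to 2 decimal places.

Speed ratio: V_B/V_A = (z_B/z_A)^α = (140.0/74.6)^0.092 = (1.8767)^0.092 = 1.05962
Power-density ratio: P_B/P_A = (V_B/V_A)³ = (1.05962)³ = 1.18975

1.19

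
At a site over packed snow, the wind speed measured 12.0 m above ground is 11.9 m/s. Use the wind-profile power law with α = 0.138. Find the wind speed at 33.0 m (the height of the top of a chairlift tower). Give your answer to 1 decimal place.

Power-law profile: V₂ = V₁ · (z₂/z₁)^α
V₂ = 11.9 × (33.0/12.0)^0.138 = 11.9 × (2.7500)^0.138
    = 11.9 × 1.1498 = 13.6828 m/s

13.7 m/s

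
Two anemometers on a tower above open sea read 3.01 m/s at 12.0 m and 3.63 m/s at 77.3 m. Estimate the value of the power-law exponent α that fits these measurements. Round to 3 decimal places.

Power law: V₂/V₁ = (z₂/z₁)^α ⇒ α = ln(V₂/V₁) / ln(z₂/z₁)
α = ln(3.63/3.01) / ln(77.3/12.0) = ln(1.2060) / ln(6.4417)
  = 0.18729 / 1.86279 = 0.10054

α ≈ 0.101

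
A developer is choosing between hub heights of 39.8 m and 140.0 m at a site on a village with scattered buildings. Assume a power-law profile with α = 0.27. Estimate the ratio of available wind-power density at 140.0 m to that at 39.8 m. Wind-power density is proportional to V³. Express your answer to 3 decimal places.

2.770

Speed ratio: V_B/V_A = (z_B/z_A)^α = (140.0/39.8)^0.27 = (3.5176)^0.27 = 1.40438
Power-density ratio: P_B/P_A = (V_B/V_A)³ = (1.40438)³ = 2.76986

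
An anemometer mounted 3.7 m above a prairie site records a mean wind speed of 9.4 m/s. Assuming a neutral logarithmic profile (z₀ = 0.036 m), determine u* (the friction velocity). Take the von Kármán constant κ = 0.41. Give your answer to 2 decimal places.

Log law: V(z) = (u*/κ) · ln(z/z₀) ⇒ u* = κ · V / ln(z/z₀)
u* = 0.41 × 9.4 / ln(3.7/0.036) = 0.41 × 9.4 / 4.6326
   = 3.8540 / 4.6326 = 0.8319 m/s

u* ≈ 0.83 m/s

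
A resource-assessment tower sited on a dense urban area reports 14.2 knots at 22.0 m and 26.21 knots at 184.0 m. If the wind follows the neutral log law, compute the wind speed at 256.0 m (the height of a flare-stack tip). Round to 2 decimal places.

Log law: V ∝ ln(z/z₀). From the pair, with r = V₁/V₂ = 0.54178,
ln z₀ = (ln z₁ − r·ln z₂)/(1 − r) = (3.0910 − 0.54178×5.2149)/0.45822 = 0.5799 → z₀ = 1.786 m
V₃ = V₁ · ln(z₃/z₀)/ln(z₁/z₀) = 14.2 × 4.9653/2.5112 = 28.0774 knots

28.08 knots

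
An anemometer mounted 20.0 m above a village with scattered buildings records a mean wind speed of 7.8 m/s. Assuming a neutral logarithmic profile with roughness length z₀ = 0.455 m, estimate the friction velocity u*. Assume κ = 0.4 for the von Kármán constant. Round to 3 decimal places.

Log law: V(z) = (u*/κ) · ln(z/z₀) ⇒ u* = κ · V / ln(z/z₀)
u* = 0.4 × 7.8 / ln(20.0/0.455) = 0.4 × 7.8 / 3.7832
   = 3.1200 / 3.7832 = 0.8247 m/s

u* ≈ 0.825 m/s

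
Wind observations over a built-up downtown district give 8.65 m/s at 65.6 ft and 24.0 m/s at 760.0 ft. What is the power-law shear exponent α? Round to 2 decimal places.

Power law: V₂/V₁ = (z₂/z₁)^α ⇒ α = ln(V₂/V₁) / ln(z₂/z₁)
α = ln(24.0/8.65) / ln(760.0/65.6) = ln(2.7746) / ln(11.5854)
  = 1.02049 / 2.44974 = 0.41657

α ≈ 0.42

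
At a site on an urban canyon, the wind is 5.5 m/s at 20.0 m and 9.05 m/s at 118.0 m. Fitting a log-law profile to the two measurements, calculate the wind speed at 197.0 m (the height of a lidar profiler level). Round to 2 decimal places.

Log law: V ∝ ln(z/z₀). From the pair, with r = V₁/V₂ = 0.60773,
ln z₀ = (ln z₁ − r·ln z₂)/(1 − r) = (2.9957 − 0.60773×4.7707)/0.39227 = 0.2458 → z₀ = 1.279 m
V₃ = V₁ · ln(z₃/z₀)/ln(z₁/z₀) = 5.5 × 5.0374/2.7499 = 10.0751 m/s

10.08 m/s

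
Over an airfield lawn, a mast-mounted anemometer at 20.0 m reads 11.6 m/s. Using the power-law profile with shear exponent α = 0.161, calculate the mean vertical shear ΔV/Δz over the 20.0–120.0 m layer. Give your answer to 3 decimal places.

0.039 m/s/m

Power law: V₂ = V₁ · (z₂/z₁)^α = 11.6 × (6.0000)^0.161 = 15.4789 m/s
ΔV/Δz = (15.4789 − 11.6)/(120.0 − 20.0) = 3.8789/100.0000 = 0.03879 m/s/m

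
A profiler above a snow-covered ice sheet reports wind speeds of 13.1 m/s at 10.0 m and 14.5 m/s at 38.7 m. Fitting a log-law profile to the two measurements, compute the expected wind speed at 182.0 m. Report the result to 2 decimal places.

Log law: V ∝ ln(z/z₀). From the pair, with r = V₁/V₂ = 0.90345,
ln z₀ = (ln z₁ − r·ln z₂)/(1 − r) = (2.3026 − 0.90345×3.6558)/0.09655 = -10.3600 → z₀ = 0.00003167 m
V₃ = V₁ · ln(z₃/z₀)/ln(z₁/z₀) = 13.1 × 15.5640/12.6626 = 16.1016 m/s

16.10 m/s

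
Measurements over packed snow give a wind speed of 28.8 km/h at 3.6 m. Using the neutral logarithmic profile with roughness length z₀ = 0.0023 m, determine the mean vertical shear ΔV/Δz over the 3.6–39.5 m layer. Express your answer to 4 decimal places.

0.2612 km/h/m

Log law: V₂ = V₁ · ln(z₂/z₀)/ln(z₁/z₀) = 28.8 × 9.7511/7.3558 = 38.1786 km/h
ΔV/Δz = (38.1786 − 28.8)/(39.5 − 3.6) = 9.3786/35.9000 = 0.26124 km/h/m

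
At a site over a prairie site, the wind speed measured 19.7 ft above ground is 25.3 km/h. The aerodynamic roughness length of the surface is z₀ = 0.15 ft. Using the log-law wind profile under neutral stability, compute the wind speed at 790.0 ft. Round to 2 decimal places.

44.45 km/h

Log law: V(z) ∝ ln(z/z₀), so V₂/V₁ = ln(z₂/z₀) / ln(z₁/z₀).
ln(790.0/0.15) = 8.5692, ln(19.7/0.15) = 4.8777
V₂ = 25.3 × 8.5692/4.8777 = 25.3 × 1.7568 = 44.4467 km/h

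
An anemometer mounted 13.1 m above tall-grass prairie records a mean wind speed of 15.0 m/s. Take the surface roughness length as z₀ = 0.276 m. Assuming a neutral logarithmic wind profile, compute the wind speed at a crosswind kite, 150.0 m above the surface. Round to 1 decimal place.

Log law: V(z) ∝ ln(z/z₀), so V₂/V₁ = ln(z₂/z₀) / ln(z₁/z₀).
ln(150.0/0.276) = 6.2980, ln(13.1/0.276) = 3.8600
V₂ = 15.0 × 6.2980/3.8600 = 15.0 × 1.6316 = 24.4743 m/s

24.5 m/s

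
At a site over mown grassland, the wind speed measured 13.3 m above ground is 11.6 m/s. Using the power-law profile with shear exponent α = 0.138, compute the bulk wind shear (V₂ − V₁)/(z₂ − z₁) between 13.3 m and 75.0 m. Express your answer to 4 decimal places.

Power law: V₂ = V₁ · (z₂/z₁)^α = 11.6 × (5.6391)^0.138 = 14.7274 m/s
ΔV/Δz = (14.7274 − 11.6)/(75.0 − 13.3) = 3.1274/61.7000 = 0.05069 m/s/m

0.0507 m/s/m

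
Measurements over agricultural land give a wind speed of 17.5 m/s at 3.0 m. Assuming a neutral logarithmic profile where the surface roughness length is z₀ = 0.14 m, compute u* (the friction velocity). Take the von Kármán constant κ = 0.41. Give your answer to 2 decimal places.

u* ≈ 2.34 m/s

Log law: V(z) = (u*/κ) · ln(z/z₀) ⇒ u* = κ · V / ln(z/z₀)
u* = 0.41 × 17.5 / ln(3.0/0.14) = 0.41 × 17.5 / 3.0647
   = 7.1750 / 3.0647 = 2.3412 m/s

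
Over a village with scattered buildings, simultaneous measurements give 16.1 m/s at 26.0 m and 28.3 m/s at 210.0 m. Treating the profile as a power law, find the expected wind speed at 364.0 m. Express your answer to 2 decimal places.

32.83 m/s

First find α: α = ln(V₂/V₁)/ln(z₂/z₁) = ln(28.3/16.1)/ln(210.0/26.0) = 0.56404/2.08901 = 0.2700
Extrapolate from 210.0 m to 364.0 m: V₃ = 28.3 × (364.0/210.0)^0.2700 = 28.3 × 1.1601 = 32.8311 m/s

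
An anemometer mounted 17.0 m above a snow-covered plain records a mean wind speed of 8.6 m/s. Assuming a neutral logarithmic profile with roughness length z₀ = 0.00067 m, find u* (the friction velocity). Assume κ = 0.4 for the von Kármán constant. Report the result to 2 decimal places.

u* ≈ 0.34 m/s

Log law: V(z) = (u*/κ) · ln(z/z₀) ⇒ u* = κ · V / ln(z/z₀)
u* = 0.4 × 8.6 / ln(17.0/0.00067) = 0.4 × 8.6 / 10.1414
   = 3.4400 / 10.1414 = 0.3392 m/s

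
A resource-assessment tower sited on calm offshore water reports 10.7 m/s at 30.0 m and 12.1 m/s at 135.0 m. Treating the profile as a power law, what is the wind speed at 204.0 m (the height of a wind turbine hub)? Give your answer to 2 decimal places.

12.52 m/s

First find α: α = ln(V₂/V₁)/ln(z₂/z₁) = ln(12.1/10.7)/ln(135.0/30.0) = 0.12296/1.50408 = 0.0818
Extrapolate from 135.0 m to 204.0 m: V₃ = 12.1 × (204.0/135.0)^0.0818 = 12.1 × 1.0343 = 12.5154 m/s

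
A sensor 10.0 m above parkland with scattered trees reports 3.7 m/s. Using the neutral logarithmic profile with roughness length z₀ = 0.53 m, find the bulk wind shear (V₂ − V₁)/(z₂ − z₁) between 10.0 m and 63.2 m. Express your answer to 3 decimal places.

0.044 m/s/m

Log law: V₂ = V₁ · ln(z₂/z₀)/ln(z₁/z₀) = 3.7 × 4.7812/2.9375 = 6.0223 m/s
ΔV/Δz = (6.0223 − 3.7)/(63.2 − 10.0) = 2.3223/53.2000 = 0.04365 m/s/m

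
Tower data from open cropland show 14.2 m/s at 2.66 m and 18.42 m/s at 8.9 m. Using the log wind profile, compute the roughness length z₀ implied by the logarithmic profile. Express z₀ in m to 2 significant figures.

z₀ ≈ 0.046 m

Log law: V(z) ∝ ln(z/z₀). With r = V₁/V₂ = 14.2/18.42 = 0.77090,
r · ln(z₂/z₀) = ln(z₁/z₀) ⇒ ln z₀ = (ln z₁ − r·ln z₂)/(1 − r)
ln z₀ = (0.97833 − 0.77090×2.18605) / 0.22910 = -3.0856
z₀ = exp(-3.0856) = 0.04570 m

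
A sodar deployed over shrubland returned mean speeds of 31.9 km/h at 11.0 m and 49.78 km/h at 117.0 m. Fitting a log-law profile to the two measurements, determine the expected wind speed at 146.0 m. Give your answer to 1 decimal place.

Log law: V ∝ ln(z/z₀). From the pair, with r = V₁/V₂ = 0.64082,
ln z₀ = (ln z₁ − r·ln z₂)/(1 − r) = (2.3979 − 0.64082×4.7622)/0.35918 = -1.8203 → z₀ = 0.1620 m
V₃ = V₁ · ln(z₃/z₀)/ln(z₁/z₀) = 31.9 × 6.8039/4.2181 = 51.4546 km/h

51.5 km/h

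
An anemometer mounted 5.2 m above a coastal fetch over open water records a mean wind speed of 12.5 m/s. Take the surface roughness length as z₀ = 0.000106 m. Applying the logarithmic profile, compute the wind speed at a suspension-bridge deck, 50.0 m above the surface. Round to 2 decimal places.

15.12 m/s

Log law: V(z) ∝ ln(z/z₀), so V₂/V₁ = ln(z₂/z₀) / ln(z₁/z₀).
ln(50.0/0.000106) = 13.0641, ln(5.2/0.000106) = 10.8007
V₂ = 12.5 × 13.0641/10.8007 = 12.5 × 1.2096 = 15.1195 m/s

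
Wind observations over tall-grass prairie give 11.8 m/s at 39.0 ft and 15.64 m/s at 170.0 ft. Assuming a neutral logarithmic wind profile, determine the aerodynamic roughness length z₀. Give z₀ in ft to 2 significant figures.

Log law: V(z) ∝ ln(z/z₀). With r = V₁/V₂ = 11.8/15.64 = 0.75448,
r · ln(z₂/z₀) = ln(z₁/z₀) ⇒ ln z₀ = (ln z₁ − r·ln z₂)/(1 − r)
ln z₀ = (3.66356 − 0.75448×5.13580) / 0.24552 = -0.8605
z₀ = exp(-0.8605) = 0.4230 ft

z₀ ≈ 0.42 ft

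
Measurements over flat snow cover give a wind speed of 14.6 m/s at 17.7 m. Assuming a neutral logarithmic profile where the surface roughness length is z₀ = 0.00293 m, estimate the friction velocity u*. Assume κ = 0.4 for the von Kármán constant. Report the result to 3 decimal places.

u* ≈ 0.671 m/s

Log law: V(z) = (u*/κ) · ln(z/z₀) ⇒ u* = κ · V / ln(z/z₀)
u* = 0.4 × 14.6 / ln(17.7/0.00293) = 0.4 × 14.6 / 8.7063
   = 5.8400 / 8.7063 = 0.6708 m/s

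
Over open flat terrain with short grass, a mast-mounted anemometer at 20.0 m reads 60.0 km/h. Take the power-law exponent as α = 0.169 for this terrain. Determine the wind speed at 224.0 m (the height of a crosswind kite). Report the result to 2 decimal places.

90.25 km/h

Power-law profile: V₂ = V₁ · (z₂/z₁)^α
V₂ = 60.0 × (224.0/20.0)^0.169 = 60.0 × (11.2000)^0.169
    = 60.0 × 1.5042 = 90.2545 km/h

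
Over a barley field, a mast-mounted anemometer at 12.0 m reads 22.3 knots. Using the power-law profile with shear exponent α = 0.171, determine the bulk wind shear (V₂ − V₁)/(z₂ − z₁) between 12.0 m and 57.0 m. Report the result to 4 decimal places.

Power law: V₂ = V₁ · (z₂/z₁)^α = 22.3 × (4.7500)^0.171 = 29.1085 knots
ΔV/Δz = (29.1085 − 22.3)/(57.0 − 12.0) = 6.8085/45.0000 = 0.15130 knots/m

0.1513 knots/m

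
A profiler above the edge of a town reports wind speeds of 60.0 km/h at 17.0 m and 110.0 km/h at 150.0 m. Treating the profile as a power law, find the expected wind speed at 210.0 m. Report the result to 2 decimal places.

120.80 km/h

First find α: α = ln(V₂/V₁)/ln(z₂/z₁) = ln(110.0/60.0)/ln(150.0/17.0) = 0.60614/2.17742 = 0.2784
Extrapolate from 150.0 m to 210.0 m: V₃ = 110.0 × (210.0/150.0)^0.2784 = 110.0 × 1.0982 = 120.8011 km/h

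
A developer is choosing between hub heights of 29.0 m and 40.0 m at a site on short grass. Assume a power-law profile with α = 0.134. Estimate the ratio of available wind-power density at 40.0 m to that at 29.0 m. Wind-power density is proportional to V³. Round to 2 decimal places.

1.14

Speed ratio: V_B/V_A = (z_B/z_A)^α = (40.0/29.0)^0.134 = (1.3793)^0.134 = 1.04403
Power-density ratio: P_B/P_A = (V_B/V_A)³ = (1.04403)³ = 1.13800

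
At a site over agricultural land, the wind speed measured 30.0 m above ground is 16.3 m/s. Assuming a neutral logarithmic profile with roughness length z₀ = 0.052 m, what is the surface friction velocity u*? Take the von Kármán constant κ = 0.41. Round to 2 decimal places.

u* ≈ 1.05 m/s

Log law: V(z) = (u*/κ) · ln(z/z₀) ⇒ u* = κ · V / ln(z/z₀)
u* = 0.41 × 16.3 / ln(30.0/0.052) = 0.41 × 16.3 / 6.3577
   = 6.6830 / 6.3577 = 1.0512 m/s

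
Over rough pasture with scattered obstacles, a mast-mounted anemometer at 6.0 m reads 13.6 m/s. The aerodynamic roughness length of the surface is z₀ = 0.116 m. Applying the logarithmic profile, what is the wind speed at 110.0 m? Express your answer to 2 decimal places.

23.63 m/s

Log law: V(z) ∝ ln(z/z₀), so V₂/V₁ = ln(z₂/z₀) / ln(z₁/z₀).
ln(110.0/0.116) = 6.8546, ln(6.0/0.116) = 3.9459
V₂ = 13.6 × 6.8546/3.9459 = 13.6 × 1.7371 = 23.6252 m/s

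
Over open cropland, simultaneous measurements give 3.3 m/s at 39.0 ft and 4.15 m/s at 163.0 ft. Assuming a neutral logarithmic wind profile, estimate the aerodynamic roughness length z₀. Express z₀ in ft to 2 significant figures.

Log law: V(z) ∝ ln(z/z₀). With r = V₁/V₂ = 3.3/4.15 = 0.79518,
r · ln(z₂/z₀) = ln(z₁/z₀) ⇒ ln z₀ = (ln z₁ − r·ln z₂)/(1 − r)
ln z₀ = (3.66356 − 0.79518×5.09375) / 0.20482 = -1.8889
z₀ = exp(-1.8889) = 0.1512 ft

z₀ ≈ 0.15 ft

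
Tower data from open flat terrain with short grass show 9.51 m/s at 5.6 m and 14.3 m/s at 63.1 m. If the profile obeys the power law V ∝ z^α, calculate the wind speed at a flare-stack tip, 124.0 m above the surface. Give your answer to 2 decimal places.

16.02 m/s

First find α: α = ln(V₂/V₁)/ln(z₂/z₁) = ln(14.3/9.51)/ln(63.1/5.6) = 0.40792/2.42195 = 0.1684
Extrapolate from 63.1 m to 124.0 m: V₃ = 14.3 × (124.0/63.1)^0.1684 = 14.3 × 1.1205 = 16.0232 m/s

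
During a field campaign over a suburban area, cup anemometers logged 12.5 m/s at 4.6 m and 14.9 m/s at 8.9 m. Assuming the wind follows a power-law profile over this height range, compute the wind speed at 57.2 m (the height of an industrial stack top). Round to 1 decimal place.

24.4 m/s

First find α: α = ln(V₂/V₁)/ln(z₂/z₁) = ln(14.9/12.5)/ln(8.9/4.6) = 0.17563/0.65999 = 0.2661
Extrapolate from 8.9 m to 57.2 m: V₃ = 14.9 × (57.2/8.9)^0.2661 = 14.9 × 1.6407 = 24.4459 m/s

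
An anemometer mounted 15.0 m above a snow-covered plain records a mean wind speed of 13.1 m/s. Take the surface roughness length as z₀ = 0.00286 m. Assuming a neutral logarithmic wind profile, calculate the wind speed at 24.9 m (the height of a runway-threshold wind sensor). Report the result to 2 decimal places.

13.88 m/s

Log law: V(z) ∝ ln(z/z₀), so V₂/V₁ = ln(z₂/z₀) / ln(z₁/z₀).
ln(24.9/0.00286) = 9.0718, ln(15.0/0.00286) = 8.5650
V₂ = 13.1 × 9.0718/8.5650 = 13.1 × 1.0592 = 13.8752 m/s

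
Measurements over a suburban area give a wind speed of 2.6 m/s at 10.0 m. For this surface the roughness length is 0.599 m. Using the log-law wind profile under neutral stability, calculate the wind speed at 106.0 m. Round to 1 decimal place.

4.8 m/s

Log law: V(z) ∝ ln(z/z₀), so V₂/V₁ = ln(z₂/z₀) / ln(z₁/z₀).
ln(106.0/0.599) = 5.1759, ln(10.0/0.599) = 2.8151
V₂ = 2.6 × 5.1759/2.8151 = 2.6 × 1.8386 = 4.7805 m/s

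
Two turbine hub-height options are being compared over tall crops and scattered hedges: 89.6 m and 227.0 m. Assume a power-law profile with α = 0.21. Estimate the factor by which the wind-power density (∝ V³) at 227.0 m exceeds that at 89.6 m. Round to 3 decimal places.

Speed ratio: V_B/V_A = (z_B/z_A)^α = (227.0/89.6)^0.21 = (2.5335)^0.21 = 1.21557
Power-density ratio: P_B/P_A = (V_B/V_A)³ = (1.21557)³ = 1.79615

1.796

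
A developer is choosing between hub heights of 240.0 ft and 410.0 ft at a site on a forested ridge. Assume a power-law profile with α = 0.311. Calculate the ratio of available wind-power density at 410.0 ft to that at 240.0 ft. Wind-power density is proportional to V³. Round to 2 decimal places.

1.65

Speed ratio: V_B/V_A = (z_B/z_A)^α = (410.0/240.0)^0.311 = (1.7083)^0.311 = 1.18122
Power-density ratio: P_B/P_A = (V_B/V_A)³ = (1.18122)³ = 1.64813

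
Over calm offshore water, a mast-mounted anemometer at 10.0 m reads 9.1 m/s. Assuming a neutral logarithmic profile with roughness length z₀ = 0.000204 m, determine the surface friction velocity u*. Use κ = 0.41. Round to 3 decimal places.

u* ≈ 0.345 m/s

Log law: V(z) = (u*/κ) · ln(z/z₀) ⇒ u* = κ · V / ln(z/z₀)
u* = 0.41 × 9.1 / ln(10.0/0.000204) = 0.41 × 9.1 / 10.8000
   = 3.7310 / 10.8000 = 0.3455 m/s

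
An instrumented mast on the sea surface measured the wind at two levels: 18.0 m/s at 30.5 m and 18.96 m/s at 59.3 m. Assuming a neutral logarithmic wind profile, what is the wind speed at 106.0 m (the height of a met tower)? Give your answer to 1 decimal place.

Log law: V ∝ ln(z/z₀). From the pair, with r = V₁/V₂ = 0.94937,
ln z₀ = (ln z₁ − r·ln z₂)/(1 − r) = (3.4177 − 0.94937×4.0826)/0.05063 = -9.0488 → z₀ = 0.0001175 m
V₃ = V₁ · ln(z₃/z₀)/ln(z₁/z₀) = 18.0 × 13.7123/12.4665 = 19.7986 m/s

19.8 m/s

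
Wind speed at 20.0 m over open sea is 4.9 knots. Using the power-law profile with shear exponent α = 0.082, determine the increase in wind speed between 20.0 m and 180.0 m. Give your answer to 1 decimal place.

1.0 knots

Power law: V₂ = V₁ · (z₂/z₁)^α = 4.9 × (9.0000)^0.082 = 5.8674 knots
ΔV = 5.8674 − 4.9 = 0.9674 knots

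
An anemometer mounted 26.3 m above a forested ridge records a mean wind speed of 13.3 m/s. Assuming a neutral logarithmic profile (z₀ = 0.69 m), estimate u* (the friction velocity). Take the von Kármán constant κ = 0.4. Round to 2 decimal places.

u* ≈ 1.46 m/s

Log law: V(z) = (u*/κ) · ln(z/z₀) ⇒ u* = κ · V / ln(z/z₀)
u* = 0.4 × 13.3 / ln(26.3/0.69) = 0.4 × 13.3 / 3.6406
   = 5.3200 / 3.6406 = 1.4613 m/s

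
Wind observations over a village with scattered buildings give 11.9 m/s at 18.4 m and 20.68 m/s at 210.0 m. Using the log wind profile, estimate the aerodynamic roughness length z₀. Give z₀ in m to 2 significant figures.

z₀ ≈ 0.68 m

Log law: V(z) ∝ ln(z/z₀). With r = V₁/V₂ = 11.9/20.68 = 0.57544,
r · ln(z₂/z₀) = ln(z₁/z₀) ⇒ ln z₀ = (ln z₁ − r·ln z₂)/(1 − r)
ln z₀ = (2.91235 − 0.57544×5.34711) / 0.42456 = -0.3876
z₀ = exp(-0.3876) = 0.6787 m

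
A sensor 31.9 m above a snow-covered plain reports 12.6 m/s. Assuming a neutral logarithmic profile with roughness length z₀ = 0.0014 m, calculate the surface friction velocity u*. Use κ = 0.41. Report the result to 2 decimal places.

u* ≈ 0.51 m/s

Log law: V(z) = (u*/κ) · ln(z/z₀) ⇒ u* = κ · V / ln(z/z₀)
u* = 0.41 × 12.6 / ln(31.9/0.0014) = 0.41 × 12.6 / 10.0339
   = 5.1660 / 10.0339 = 0.5149 m/s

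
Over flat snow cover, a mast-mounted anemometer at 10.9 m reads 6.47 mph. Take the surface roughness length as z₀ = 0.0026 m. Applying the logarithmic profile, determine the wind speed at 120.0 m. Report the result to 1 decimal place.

Log law: V(z) ∝ ln(z/z₀), so V₂/V₁ = ln(z₂/z₀) / ln(z₁/z₀).
ln(120.0/0.0026) = 10.7397, ln(10.9/0.0026) = 8.3410
V₂ = 6.47 × 10.7397/8.3410 = 6.47 × 1.2876 = 8.3307 mph

8.3 mph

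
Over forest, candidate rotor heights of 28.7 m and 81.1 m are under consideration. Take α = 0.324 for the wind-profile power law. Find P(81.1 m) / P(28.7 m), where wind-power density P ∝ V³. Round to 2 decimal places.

Speed ratio: V_B/V_A = (z_B/z_A)^α = (81.1/28.7)^0.324 = (2.8258)^0.324 = 1.40013
Power-density ratio: P_B/P_A = (V_B/V_A)³ = (1.40013)³ = 2.74478

2.74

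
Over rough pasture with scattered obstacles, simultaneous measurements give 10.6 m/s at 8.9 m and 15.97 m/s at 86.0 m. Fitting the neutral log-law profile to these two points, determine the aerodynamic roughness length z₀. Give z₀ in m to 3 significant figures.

Log law: V(z) ∝ ln(z/z₀). With r = V₁/V₂ = 10.6/15.97 = 0.66374,
r · ln(z₂/z₀) = ln(z₁/z₀) ⇒ ln z₀ = (ln z₁ − r·ln z₂)/(1 − r)
ln z₀ = (2.18605 − 0.66374×4.45435) / 0.33626 = -2.2914
z₀ = exp(-2.2914) = 0.1011 m

z₀ ≈ 0.101 m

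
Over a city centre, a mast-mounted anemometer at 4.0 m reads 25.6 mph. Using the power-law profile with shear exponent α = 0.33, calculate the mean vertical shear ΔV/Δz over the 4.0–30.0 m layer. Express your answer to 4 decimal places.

Power law: V₂ = V₁ · (z₂/z₁)^α = 25.6 × (7.5000)^0.33 = 49.7749 mph
ΔV/Δz = (49.7749 − 25.6)/(30.0 − 4.0) = 24.1749/26.0000 = 0.92980 mph/m

0.9298 mph/m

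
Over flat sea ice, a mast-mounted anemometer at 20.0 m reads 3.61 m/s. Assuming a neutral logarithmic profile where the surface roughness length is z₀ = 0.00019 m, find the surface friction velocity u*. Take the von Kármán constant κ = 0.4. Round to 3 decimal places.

u* ≈ 0.125 m/s

Log law: V(z) = (u*/κ) · ln(z/z₀) ⇒ u* = κ · V / ln(z/z₀)
u* = 0.4 × 3.61 / ln(20.0/0.00019) = 0.4 × 3.61 / 11.5642
   = 1.4440 / 11.5642 = 0.1249 m/s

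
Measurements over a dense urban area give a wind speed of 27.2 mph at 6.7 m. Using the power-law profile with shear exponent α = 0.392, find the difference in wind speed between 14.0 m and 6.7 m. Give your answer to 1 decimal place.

9.1 mph

Power law: V₂ = V₁ · (z₂/z₁)^α = 27.2 × (2.0896)^0.392 = 36.3103 mph
ΔV = 36.3103 − 27.2 = 9.1103 mph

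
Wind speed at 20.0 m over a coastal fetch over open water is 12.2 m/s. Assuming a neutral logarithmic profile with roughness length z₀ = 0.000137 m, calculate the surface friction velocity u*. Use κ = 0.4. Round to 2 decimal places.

Log law: V(z) = (u*/κ) · ln(z/z₀) ⇒ u* = κ · V / ln(z/z₀)
u* = 0.4 × 12.2 / ln(20.0/0.000137) = 0.4 × 12.2 / 11.8913
   = 4.8800 / 11.8913 = 0.4104 m/s

u* ≈ 0.41 m/s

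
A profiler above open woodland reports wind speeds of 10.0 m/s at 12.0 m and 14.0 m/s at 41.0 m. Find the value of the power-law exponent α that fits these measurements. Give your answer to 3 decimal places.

α ≈ 0.274

Power law: V₂/V₁ = (z₂/z₁)^α ⇒ α = ln(V₂/V₁) / ln(z₂/z₁)
α = ln(14.0/10.0) / ln(41.0/12.0) = ln(1.4000) / ln(3.4167)
  = 0.33647 / 1.22867 = 0.27385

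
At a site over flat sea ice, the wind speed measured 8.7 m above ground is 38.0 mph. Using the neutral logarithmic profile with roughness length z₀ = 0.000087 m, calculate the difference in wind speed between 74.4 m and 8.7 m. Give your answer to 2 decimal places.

7.08 mph

Log law: V₂ = V₁ · ln(z₂/z₀)/ln(z₁/z₀) = 38.0 × 13.6591/11.5129 = 45.0836 mph
ΔV = 45.0836 − 38.0 = 7.0836 mph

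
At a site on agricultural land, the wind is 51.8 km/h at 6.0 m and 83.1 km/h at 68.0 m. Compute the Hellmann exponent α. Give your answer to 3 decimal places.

α ≈ 0.195

Power law: V₂/V₁ = (z₂/z₁)^α ⇒ α = ln(V₂/V₁) / ln(z₂/z₁)
α = ln(83.1/51.8) / ln(68.0/6.0) = ln(1.6042) / ln(11.3333)
  = 0.47265 / 2.42775 = 0.19469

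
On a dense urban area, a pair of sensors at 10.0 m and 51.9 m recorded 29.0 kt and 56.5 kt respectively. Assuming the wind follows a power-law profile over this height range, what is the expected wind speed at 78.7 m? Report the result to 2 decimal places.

First find α: α = ln(V₂/V₁)/ln(z₂/z₁) = ln(56.5/29.0)/ln(51.9/10.0) = 0.66694/1.64673 = 0.4050
Extrapolate from 51.9 m to 78.7 m: V₃ = 56.5 × (78.7/51.9)^0.4050 = 56.5 × 1.1837 = 66.8771 kt

66.88 kt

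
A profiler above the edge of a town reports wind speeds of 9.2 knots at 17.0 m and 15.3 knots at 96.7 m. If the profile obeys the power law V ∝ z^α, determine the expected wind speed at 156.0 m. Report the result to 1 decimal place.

17.6 knots

First find α: α = ln(V₂/V₁)/ln(z₂/z₁) = ln(15.3/9.2)/ln(96.7/17.0) = 0.50865/1.73840 = 0.2926
Extrapolate from 96.7 m to 156.0 m: V₃ = 15.3 × (156.0/96.7)^0.2926 = 15.3 × 1.1502 = 17.5980 knots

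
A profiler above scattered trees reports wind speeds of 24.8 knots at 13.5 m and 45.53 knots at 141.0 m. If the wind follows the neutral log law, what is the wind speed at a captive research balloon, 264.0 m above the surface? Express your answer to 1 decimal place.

Log law: V ∝ ln(z/z₀). From the pair, with r = V₁/V₂ = 0.54470,
ln z₀ = (ln z₁ − r·ln z₂)/(1 − r) = (2.6027 − 0.54470×4.9488)/0.45530 = -0.2040 → z₀ = 0.8155 m
V₃ = V₁ · ln(z₃/z₀)/ln(z₁/z₀) = 24.8 × 5.7799/2.8067 = 51.0719 knots

51.1 knots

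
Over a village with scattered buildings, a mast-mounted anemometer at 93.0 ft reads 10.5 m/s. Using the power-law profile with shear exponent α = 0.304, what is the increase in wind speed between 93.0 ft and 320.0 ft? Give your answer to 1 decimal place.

Power law: V₂ = V₁ · (z₂/z₁)^α = 10.5 × (3.4409)^0.304 = 15.2875 m/s
ΔV = 15.2875 − 10.5 = 4.7875 m/s

4.8 m/s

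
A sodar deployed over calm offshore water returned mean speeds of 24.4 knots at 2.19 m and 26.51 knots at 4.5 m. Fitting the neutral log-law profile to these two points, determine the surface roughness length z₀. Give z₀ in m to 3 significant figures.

z₀ ≈ 0.000529 m

Log law: V(z) ∝ ln(z/z₀). With r = V₁/V₂ = 24.4/26.51 = 0.92041,
r · ln(z₂/z₀) = ln(z₁/z₀) ⇒ ln z₀ = (ln z₁ − r·ln z₂)/(1 − r)
ln z₀ = (0.78390 − 0.92041×1.50408) / 0.07959 = -7.5442
z₀ = exp(-7.5442) = 0.0005292 m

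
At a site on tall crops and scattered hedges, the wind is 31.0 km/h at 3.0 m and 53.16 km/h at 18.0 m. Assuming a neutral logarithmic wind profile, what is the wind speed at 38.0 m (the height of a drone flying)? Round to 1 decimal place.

62.4 km/h

Log law: V ∝ ln(z/z₀). From the pair, with r = V₁/V₂ = 0.58315,
ln z₀ = (ln z₁ − r·ln z₂)/(1 − r) = (1.0986 − 0.58315×2.8904)/0.41685 = -1.4079 → z₀ = 0.2447 m
V₃ = V₁ · ln(z₃/z₀)/ln(z₁/z₀) = 31.0 × 5.0455/2.5065 = 62.4013 km/h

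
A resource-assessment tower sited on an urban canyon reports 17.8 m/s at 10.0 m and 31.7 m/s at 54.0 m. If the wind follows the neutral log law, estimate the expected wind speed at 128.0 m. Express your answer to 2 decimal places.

Log law: V ∝ ln(z/z₀). From the pair, with r = V₁/V₂ = 0.56151,
ln z₀ = (ln z₁ − r·ln z₂)/(1 − r) = (2.3026 − 0.56151×3.9890)/0.43849 = 0.1430 → z₀ = 1.154 m
V₃ = V₁ · ln(z₃/z₀)/ln(z₁/z₀) = 17.8 × 4.7090/2.1596 = 38.8136 m/s

38.81 m/s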